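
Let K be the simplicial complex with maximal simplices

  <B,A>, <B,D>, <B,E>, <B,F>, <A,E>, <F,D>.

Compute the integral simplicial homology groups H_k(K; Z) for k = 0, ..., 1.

H_0 = Z,  H_1 = Z^2.

We work with the vertex ordering A < B < D < E < F. The simplices of K, each written with vertices in increasing order, are:

  0-simplices (5): A, B, D, E, F
  1-simplices (6): AB, AE, BD, BE, BF, DF

so the chain groups are C_0 ≅ Z^5, C_1 ≅ Z^6.

Boundary ∂_1: C_1 → C_0 maps an edge to its endpoints' difference, ∂[p,q] = q − p. For instance
  ∂BE = E − B.
As a 5×6 matrix over Z this has rank 4, with invariant factors (1,1,1,1).

Reading off H_k = ker ∂_k / im ∂_{k+1}:

  H_0: rank C_0 − rank ∂_1 = 5 − 4 = 1, and the invariant factors of ∂_1 are all 1, so H_0 = Z.
  H_1: rank ker ∂_1 − rank ∂_2 = (6 − 4) − 0 = 2, and there is no ∂_2, so H_1 = Z^2.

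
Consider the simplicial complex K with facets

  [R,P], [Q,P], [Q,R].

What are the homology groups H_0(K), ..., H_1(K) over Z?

Order the vertices as P < Q < R. Listing each simplex with vertices in this order, K has dimension 1 with simplices:

  0-simplices (3): P, Q, R
  1-simplices (3): PQ, PR, QR

so the chain groups are C_0 ≅ Z^3, C_1 ≅ Z^3.

Boundary ∂_1: C_1 → C_0 is given by ∂[p,q] = [q] − [p].
As a 3×3 matrix over Z this has rank 2, with invariant factors (1,1).

From H_k ≅ ker(∂_k) / im(∂_{k+1}) we obtain:

  H_0: rank C_0 − rank ∂_1 = 3 − 2 = 1, and the invariant factors of ∂_1 are all 1, so H_0 ≅ Z.
  H_1: rank ker ∂_1 − rank ∂_2 = (3 − 2) − 0 = 1, and there is no ∂_2, so H_1 ≅ Z.

H_0 ≅ Z,  H_1 ≅ Z.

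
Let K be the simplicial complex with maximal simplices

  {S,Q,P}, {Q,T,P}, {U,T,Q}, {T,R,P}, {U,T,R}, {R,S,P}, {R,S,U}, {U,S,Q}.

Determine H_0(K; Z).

H_0 ≅ Z.

Order the vertices as P < Q < R < S < T < U. Listing each simplex with vertices in this order, K has dimension 2 with simplices:

  0-simplices (6): P, Q, R, S, T, U
  1-simplices (12): PQ, PR, PS, PT, QS, QT, QU, RS, RT, RU, SU, TU
  2-simplices (8): PQS, PQT, PRS, PRT, QSU, QTU, RSU, RTU

Hence C_0 ≅ Z^6, C_1 ≅ Z^12, C_2 ≅ Z^8.

The boundary map ∂_1: C_1 → C_0 maps an edge to its endpoints' difference, ∂[p,q] = q − p. For instance
  ∂SU = U − S.
This gives a 6×12 integer matrix of rank 5; reducing to Smith normal form yields diagonal entries (1,1,1,1,1).

∂_2: C_2 → C_1 sends each 2-simplex [p,q,r] to [q,r] − [p,r] + [p,q]. For instance
  ∂QSU = SU − QU + QS,
  ∂PQT = QT − PT + PQ.
This gives a 12×8 integer matrix of rank 7; reducing to Smith normal form yields diagonal entries (1,1,1,1,1,1,1).

Reading off H_k = ker ∂_k / im ∂_{k+1}:

  H_0: rank C_0 − rank ∂_1 = 6 − 5 = 1, and the invariant factors of ∂_1 are all 1, so H_0 = Z.

(K is a triangulation of the 2-sphere S^2.)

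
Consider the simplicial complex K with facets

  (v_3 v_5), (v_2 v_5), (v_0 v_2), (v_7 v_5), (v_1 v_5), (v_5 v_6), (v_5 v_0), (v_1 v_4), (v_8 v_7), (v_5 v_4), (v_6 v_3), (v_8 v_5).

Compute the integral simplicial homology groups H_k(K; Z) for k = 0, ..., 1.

Order the vertices as v_0 < v_1 < v_2 < v_3 < v_4 < v_5 < v_6 < v_7 < v_8. Listing each simplex with vertices in this order, K has dimension 1 with simplices:

  0-simplices (9): [v_0], [v_1], [v_2], [v_3], [v_4], [v_5], [v_6], [v_7], [v_8]
  1-simplices (12): [v_0,v_2], [v_0,v_5], [v_1,v_4], [v_1,v_5], [v_2,v_5], [v_3,v_5], [v_3,v_6], [v_4,v_5], [v_5,v_6], [v_5,v_7], [v_5,v_8], [v_7,v_8]

Hence C_0 ≅ Z^9, C_1 ≅ Z^12.

Boundary ∂_1: C_1 → C_0 sends each edge [p,q] (with p < q) to q − p. For instance
  ∂[v_3,v_6] = [v_6] − [v_3].
This gives a 9×12 integer matrix of rank 8; reducing to Smith normal form yields diagonal entries (1,1,1,1,1,1,1,1).

Computing H_k = (kernel of ∂_k) / (image of ∂_{k+1}):

  H_0: rank C_0 − rank ∂_1 = 9 − 8 = 1, and the invariant factors of ∂_1 are all 1, so H_0 = Z.
  H_1: rank ker ∂_1 − rank ∂_2 = (12 − 8) − 0 = 4, and there is no ∂_2, so H_1 = Z^4.

As a check, the Euler characteristic is 9 − 12 = -3, which agrees with 1 − 4 = -3.

H_0 ≅ Z,  H_1 ≅ Z^4.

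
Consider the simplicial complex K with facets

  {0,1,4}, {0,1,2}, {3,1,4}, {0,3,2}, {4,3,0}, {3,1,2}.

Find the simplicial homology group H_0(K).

Order the vertices as 0 < 1 < 2 < 3 < 4. Listing each simplex with vertices in this order, K has dimension 2 with simplices:

  0-simplices (5): [0], [1], [2], [3], [4]
  1-simplices (9): [0,1], [0,2], [0,3], [0,4], [1,2], [1,3], [1,4], [2,3], [3,4]
  2-simplices (6): [0,1,2], [0,1,4], [0,2,3], [0,3,4], [1,2,3], [1,3,4]

so the chain groups are C_0 ≅ Z^5, C_1 ≅ Z^9, C_2 ≅ Z^6.

The boundary map ∂_1: C_1 → C_0 maps an edge to its endpoints' difference, ∂[p,q] = q − p. For instance
  ∂[3,4] = [4] − [3].
The resulting 5×9 matrix has rank 4, and its Smith normal form has invariant factors (1,1,1,1).

The boundary map ∂_2: C_2 → C_1 maps a triangle to the signed sum of its edges. For instance
  ∂[0,1,2] = [1,2] − [0,2] + [0,1],
  ∂[1,2,3] = [2,3] − [1,3] + [1,2].
The 9×6 boundary matrix has rank 5 and Smith normal form diag(1,1,1,1,1).

Now H_k = ker ∂_k / im ∂_{k+1}, so:

  H_0: rank C_0 − rank ∂_1 = 5 − 4 = 1, and the invariant factors of ∂_1 are all 1, so H_0 ≅ Z.

H_0 = Z.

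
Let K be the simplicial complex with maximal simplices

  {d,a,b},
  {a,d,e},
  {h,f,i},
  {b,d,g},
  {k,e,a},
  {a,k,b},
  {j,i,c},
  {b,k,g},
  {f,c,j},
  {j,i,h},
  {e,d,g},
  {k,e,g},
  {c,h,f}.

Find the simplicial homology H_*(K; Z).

H_0 = Z^2,  H_1 = Z,  H_2 = Z.

Order the vertices as a < b < c < d < e < f < g < h < i < j < k. Listing each simplex with vertices in this order, K has dimension 2 with simplices:

  0-simplices (11): a, b, c, d, e, f, g, h, i, j, k
  1-simplices (22): ab, ad, ae, ak, bd, bg, bk, cf, ch, ci, cj, de, dg, eg, ek, fh, fi, fj, gk, hi, hj, ij
  2-simplices (13): abd, abk, ade, aek, bdg, bgk, cfh, cfj, cij, deg, egk, fhi, hij

Hence C_0 ≅ Z^11, C_1 ≅ Z^22, C_2 ≅ Z^13.

Boundary ∂_1: C_1 → C_0 maps an edge to its endpoints' difference, ∂[p,q] = q − p.
The 11×22 boundary matrix has rank 9 and Smith normal form diag(1,1,1,1,1,1,1,1,1).

∂_2: C_2 → C_1 sends each 2-simplex [p,q,r] to [q,r] − [p,r] + [p,q]. For instance
  ∂ade = de − ae + ad,
  ∂cfh = fh − ch + cf.
The resulting 22×13 matrix has rank 12, and its Smith normal form has invariant factors (1,1,1,1,1,1,1,1,1,1,1,1).

Computing H_k = (kernel of ∂_k) / (image of ∂_{k+1}):

  H_0: rank C_0 − rank ∂_1 = 11 − 9 = 2, and the invariant factors of ∂_1 are all 1, so H_0 ≅ Z^2.
  H_1: rank ker ∂_1 − rank ∂_2 = (22 − 9) − 12 = 1, and the invariant factors of ∂_2 are all 1, so H_1 ≅ Z.
  H_2: rank ker ∂_2 − rank ∂_3 = (13 − 12) − 0 = 1, and there is no ∂_3, so H_2 ≅ Z.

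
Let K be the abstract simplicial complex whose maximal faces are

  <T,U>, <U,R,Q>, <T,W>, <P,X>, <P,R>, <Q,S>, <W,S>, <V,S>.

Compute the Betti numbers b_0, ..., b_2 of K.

Fix the vertex order P < Q < R < S < T < U < V < W < X and write every simplex with vertices in increasing order. Then dim K = 2 and the simplices of K are:

  0-simplices (9): P, Q, R, S, T, U, V, W, X
  1-simplices (10): PR, PX, QR, QS, QU, RU, SV, SW, TU, TW
  2-simplices (1): QRU

Hence C_0 ≅ Z^9, C_1 ≅ Z^10, C_2 ≅ Z^1.

∂_1: C_1 → C_0 maps an edge to its endpoints' difference, ∂[p,q] = q − p. For instance
  ∂PR = R − P.
The 9×10 boundary matrix has rank 8 and Smith normal form diag(1,1,1,1,1,1,1,1).

Boundary ∂_2: C_2 → C_1 maps a triangle to the signed sum of its edges. For instance
  ∂QRU = RU − QU + QR.
As a 10×1 matrix over Z this has rank 1, with invariant factors (1).

Computing H_k = (kernel of ∂_k) / (image of ∂_{k+1}):

  H_0: rank C_0 − rank ∂_1 = 9 − 8 = 1, and the invariant factors of ∂_1 are all 1, so H_0 = Z.
  H_1: rank ker ∂_1 − rank ∂_2 = (10 − 8) − 1 = 1, and the invariant factors of ∂_2 are all 1, so H_1 = Z.
  H_2: rank ker ∂_2 − rank ∂_3 = (1 − 1) − 0 = 0, and there is no ∂_3, so H_2 = 0.

As a check, the Euler characteristic is 9 − 10 + 1 = 0, which agrees with 1 − 1 + 0 = 0.

Hence the Betti numbers are b_0 = 1, b_1 = 1, b_2 = 0.

b_0 = 1, b_1 = 1, b_2 = 0.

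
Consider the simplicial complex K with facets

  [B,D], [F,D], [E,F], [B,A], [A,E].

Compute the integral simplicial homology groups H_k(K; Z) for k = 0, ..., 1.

We work with the vertex ordering A < B < D < E < F. The simplices of K, each written with vertices in increasing order, are:

  0-simplices (5): A, B, D, E, F
  1-simplices (5): AB, AE, BD, DF, EF

giving chain groups C_0 ≅ Z^5, C_1 ≅ Z^5.

Boundary ∂_1: C_1 → C_0 is given by ∂[p,q] = [q] − [p].
This gives a 5×5 integer matrix of rank 4; reducing to Smith normal form yields diagonal entries (1,1,1,1).

Reading off H_k = ker ∂_k / im ∂_{k+1}:

  H_0: rank C_0 − rank ∂_1 = 5 − 4 = 1, and the invariant factors of ∂_1 are all 1, so H_0 ≅ Z.
  H_1: rank ker ∂_1 − rank ∂_2 = (5 − 4) − 0 = 1, and there is no ∂_2, so H_1 ≅ Z.

H_0 = Z,  H_1 = Z.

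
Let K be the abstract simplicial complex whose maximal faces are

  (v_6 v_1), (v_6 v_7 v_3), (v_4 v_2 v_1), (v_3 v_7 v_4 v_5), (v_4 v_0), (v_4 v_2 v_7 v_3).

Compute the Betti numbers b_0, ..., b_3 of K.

Take the total order v_0 < v_1 < v_2 < v_3 < v_4 < v_5 < v_6 < v_7 on the vertex set. Then K (dimension 3) consists of the simplices:

  0-simplices (8): [v_0], [v_1], [v_2], [v_3], [v_4], [v_5], [v_6], [v_7]
  1-simplices (15): (15 of them)
  2-simplices (9): [v_1,v_2,v_4], [v_2,v_3,v_4], [v_2,v_3,v_7], [v_2,v_4,v_7], [v_3,v_4,v_5], [v_3,v_4,v_7], [v_3,v_5,v_7], [v_3,v_6,v_7], [v_4,v_5,v_7]
  3-simplices (2): [v_2,v_3,v_4,v_7], [v_3,v_4,v_5,v_7]

so the chain groups are C_0 ≅ Z^8, C_1 ≅ Z^15, C_2 ≅ Z^9, C_3 ≅ Z^2.

∂_1: C_1 → C_0 sends each edge [p,q] (with p < q) to q − p.
The resulting 8×15 matrix has rank 7, and its Smith normal form has invariant factors (1,1,1,1,1,1,1).

The boundary map ∂_2: C_2 → C_1 maps a triangle to the signed sum of its edges. For instance
  ∂[v_3,v_5,v_7] = [v_5,v_7] − [v_3,v_7] + [v_3,v_5],
  ∂[v_3,v_4,v_5] = [v_4,v_5] − [v_3,v_5] + [v_3,v_4].
The 15×9 boundary matrix has rank 7 and Smith normal form diag(1,1,1,1,1,1,1).

∂_3: C_3 → C_2 sends each 3-simplex σ to the alternating sum Σ_i (−1)^i (σ with its i-th vertex removed). For instance
  ∂[v_2,v_3,v_4,v_7] = [v_3,v_4,v_7] − [v_2,v_4,v_7] + [v_2,v_3,v_7] − [v_2,v_3,v_4],
  ∂[v_3,v_4,v_5,v_7] = [v_4,v_5,v_7] − [v_3,v_5,v_7] + [v_3,v_4,v_7] − [v_3,v_4,v_5].
This gives a 9×2 integer matrix of rank 2; reducing to Smith normal form yields diagonal entries (1,1).

Computing H_k = (kernel of ∂_k) / (image of ∂_{k+1}):

  H_0: rank C_0 − rank ∂_1 = 8 − 7 = 1, and the invariant factors of ∂_1 are all 1, so H_0 ≅ Z.
  H_1: rank ker ∂_1 − rank ∂_2 = (15 − 7) − 7 = 1, and the invariant factors of ∂_2 are all 1, so H_1 ≅ Z.
  H_2: rank ker ∂_2 − rank ∂_3 = (9 − 7) − 2 = 0, and the invariant factors of ∂_3 are all 1, so H_2 ≅ 0.
  H_3: rank ker ∂_3 − rank ∂_4 = (2 − 2) − 0 = 0, and there is no ∂_4, so H_3 ≅ 0.

Hence the Betti numbers are b_0 = 1, b_1 = 1, b_2 = 0, b_3 = 0.

b_0 = 1, b_1 = 1, b_2 = 0, b_3 = 0.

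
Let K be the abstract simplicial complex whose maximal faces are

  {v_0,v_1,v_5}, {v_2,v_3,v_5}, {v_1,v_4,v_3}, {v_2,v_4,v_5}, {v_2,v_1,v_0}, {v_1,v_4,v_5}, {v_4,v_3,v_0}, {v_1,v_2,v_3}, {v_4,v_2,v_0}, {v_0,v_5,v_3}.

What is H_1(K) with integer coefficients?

H_1 = Z/2.

Fix the vertex order v_0 < v_1 < v_2 < v_3 < v_4 < v_5 and write every simplex with vertices in increasing order. Then dim K = 2 and the simplices of K are:

  0-simplices (6): [v_0], [v_1], [v_2], [v_3], [v_4], [v_5]
  1-simplices (15): (15 of them)
  2-simplices (10): [v_0,v_1,v_2], [v_0,v_1,v_5], [v_0,v_2,v_4], [v_0,v_3,v_4], [v_0,v_3,v_5], [v_1,v_2,v_3], [v_1,v_3,v_4], [v_1,v_4,v_5], [v_2,v_3,v_5], [v_2,v_4,v_5]

giving chain groups C_0 ≅ Z^6, C_1 ≅ Z^15, C_2 ≅ Z^10.

∂_1: C_1 → C_0 is given by ∂[p,q] = [q] − [p]. For instance
  ∂[v_2,v_3] = [v_3] − [v_2].
As a 6×15 matrix over Z this has rank 5, with invariant factors (1,1,1,1,1).

Boundary ∂_2: C_2 → C_1 sends each 2-simplex [p,q,r] to [q,r] − [p,r] + [p,q]. For instance
  ∂[v_2,v_3,v_5] = [v_3,v_5] − [v_2,v_5] + [v_2,v_3],
  ∂[v_1,v_2,v_3] = [v_2,v_3] − [v_1,v_3] + [v_1,v_2].
The resulting 15×10 matrix has rank 10, and its Smith normal form has invariant factors (1,1,1,1,1,1,1,1,1,2).

Reading off H_k = ker ∂_k / im ∂_{k+1}:

  H_1: rank ker ∂_1 − rank ∂_2 = (15 − 5) − 10 = 0, and ∂_2 has invariant factor 2 > 1, so H_1 ≅ Z/2.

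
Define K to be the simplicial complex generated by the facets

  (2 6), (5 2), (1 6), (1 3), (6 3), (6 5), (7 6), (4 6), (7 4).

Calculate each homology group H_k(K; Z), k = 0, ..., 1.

H_0 = Z,  H_1 = Z^3.

Take the total order 1 < 2 < 3 < 4 < 5 < 6 < 7 on the vertex set. Then K (dimension 1) consists of the simplices:

  0-simplices (7): [1], [2], [3], [4], [5], [6], [7]
  1-simplices (9): [1,3], [1,6], [2,5], [2,6], [3,6], [4,6], [4,7], [5,6], [6,7]

Hence C_0 ≅ Z^7, C_1 ≅ Z^9.

∂_1: C_1 → C_0 maps an edge to its endpoints' difference, ∂[p,q] = q − p. For instance
  ∂[2,5] = [5] − [2].
This gives a 7×9 integer matrix of rank 6; reducing to Smith normal form yields diagonal entries (1,1,1,1,1,1).

Now H_k = ker ∂_k / im ∂_{k+1}, so:

  H_0: rank C_0 − rank ∂_1 = 7 − 6 = 1, and the invariant factors of ∂_1 are all 1, so H_0 ≅ Z.
  H_1: rank ker ∂_1 − rank ∂_2 = (9 − 6) − 0 = 3, and there is no ∂_2, so H_1 ≅ Z^3.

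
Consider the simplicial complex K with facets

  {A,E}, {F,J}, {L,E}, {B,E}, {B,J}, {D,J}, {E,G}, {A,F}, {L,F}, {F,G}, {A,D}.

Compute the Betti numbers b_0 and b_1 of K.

We work with the vertex ordering A < B < D < E < F < G < J < L. The simplices of K, each written with vertices in increasing order, are:

  0-simplices (8): A, B, D, E, F, G, J, L
  1-simplices (11): AD, AE, AF, BE, BJ, DJ, EG, EL, FG, FJ, FL

Hence C_0 ≅ Z^8, C_1 ≅ Z^11.

The boundary map ∂_1: C_1 → C_0 is given by ∂[p,q] = [q] − [p]. For instance
  ∂EG = G − E.
This gives a 8×11 integer matrix of rank 7; reducing to Smith normal form yields diagonal entries (1,1,1,1,1,1,1).

From H_k ≅ ker(∂_k) / im(∂_{k+1}) we obtain:

  H_0: rank C_0 − rank ∂_1 = 8 − 7 = 1, and the invariant factors of ∂_1 are all 1, so H_0 ≅ Z.
  H_1: rank ker ∂_1 − rank ∂_2 = (11 − 7) − 0 = 4, and there is no ∂_2, so H_1 ≅ Z^4.

Hence the Betti numbers are b_0 = 1, b_1 = 4.

b_0 = 1, b_1 = 4.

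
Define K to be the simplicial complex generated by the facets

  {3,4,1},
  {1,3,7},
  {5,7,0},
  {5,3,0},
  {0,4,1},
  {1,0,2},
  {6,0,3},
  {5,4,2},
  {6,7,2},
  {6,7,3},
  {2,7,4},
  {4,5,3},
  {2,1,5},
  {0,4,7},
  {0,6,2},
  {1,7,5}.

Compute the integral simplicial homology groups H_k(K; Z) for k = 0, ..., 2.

H_0 ≅ Z,  H_1 ≅ Z^2,  H_2 ≅ Z.

Fix the vertex order 0 < 1 < 2 < 3 < 4 < 5 < 6 < 7 and write every simplex with vertices in increasing order. Then dim K = 2 and the simplices of K are:

  0-simplices (8): [0], [1], [2], [3], [4], [5], [6], [7]
  1-simplices (24): (24 of them)
  2-simplices (16): [0,1,2], [0,1,4], [0,2,6], [0,3,5], [0,3,6], [0,4,7], [0,5,7], [1,2,5], [1,3,4], [1,3,7], [1,5,7], [2,4,5], [2,4,7], [2,6,7], [3,4,5], [3,6,7]

giving chain groups C_0 ≅ Z^8, C_1 ≅ Z^24, C_2 ≅ Z^16.

The boundary map ∂_1: C_1 → C_0 maps an edge to its endpoints' difference, ∂[p,q] = q − p.
This gives a 8×24 integer matrix of rank 7; reducing to Smith normal form yields diagonal entries (1,1,1,1,1,1,1).

∂_2: C_2 → C_1 acts by ∂[p,q,r] = [q,r] − [p,r] + [p,q]. For instance
  ∂[3,6,7] = [6,7] − [3,7] + [3,6],
  ∂[1,2,5] = [2,5] − [1,5] + [1,2].
As a 24×16 matrix over Z this has rank 15, with invariant factors (1,1,1,1,1,1,1,1,1,1,1,1,1,1,1).

Computing H_k = (kernel of ∂_k) / (image of ∂_{k+1}):

  H_0: rank C_0 − rank ∂_1 = 8 − 7 = 1, and the invariant factors of ∂_1 are all 1, so H_0 ≅ Z.
  H_1: rank ker ∂_1 − rank ∂_2 = (24 − 7) − 15 = 2, and the invariant factors of ∂_2 are all 1, so H_1 ≅ Z^2.
  H_2: rank ker ∂_2 − rank ∂_3 = (16 − 15) − 0 = 1, and there is no ∂_3, so H_2 ≅ Z.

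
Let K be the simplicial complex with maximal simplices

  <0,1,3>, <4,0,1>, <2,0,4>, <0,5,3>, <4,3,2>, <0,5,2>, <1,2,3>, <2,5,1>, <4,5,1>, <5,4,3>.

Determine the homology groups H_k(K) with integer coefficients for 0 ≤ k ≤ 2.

Fix the vertex order 0 < 1 < 2 < 3 < 4 < 5 and write every simplex with vertices in increasing order. Then dim K = 2 and the simplices of K are:

  0-simplices (6): [0], [1], [2], [3], [4], [5]
  1-simplices (15): [0,1], [0,2], [0,3], [0,4], [0,5], [1,2], [1,3], [1,4], [1,5], [2,3], [2,4], [2,5], [3,4], [3,5], [4,5]
  2-simplices (10): [0,1,3], [0,1,4], [0,2,4], [0,2,5], [0,3,5], [1,2,3], [1,2,5], [1,4,5], [2,3,4], [3,4,5]

Hence C_0 ≅ Z^6, C_1 ≅ Z^15, C_2 ≅ Z^10.

The boundary map ∂_1: C_1 → C_0 sends each edge [p,q] (with p < q) to q − p. For instance
  ∂[0,1] = [1] − [0].
As a 6×15 matrix over Z this has rank 5, with invariant factors (1,1,1,1,1).

∂_2: C_2 → C_1 maps a triangle to the signed sum of its edges. For instance
  ∂[1,4,5] = [4,5] − [1,5] + [1,4],
  ∂[0,3,5] = [3,5] − [0,5] + [0,3].
As a 15×10 matrix over Z this has rank 10, with invariant factors (1,1,1,1,1,1,1,1,1,2).

Computing H_k = (kernel of ∂_k) / (image of ∂_{k+1}):

  H_0: rank C_0 − rank ∂_1 = 6 − 5 = 1, and the invariant factors of ∂_1 are all 1, so H_0 = Z.
  H_1: rank ker ∂_1 − rank ∂_2 = (15 − 5) − 10 = 0, and ∂_2 has invariant factor 2 > 1, so H_1 = Z/2.
  H_2: rank ker ∂_2 − rank ∂_3 = (10 − 10) − 0 = 0, and there is no ∂_3, so H_2 = 0.

(K is a triangulation of the real projective plane RP^2.)

H_0 ≅ Z,  H_1 ≅ Z/2,  H_2 = 0.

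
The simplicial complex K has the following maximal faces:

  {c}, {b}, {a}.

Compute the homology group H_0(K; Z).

Order the vertices as a < b < c. Listing each simplex with vertices in this order, K has dimension 0 with simplices:

  0-simplices (3): a, b, c

so the chain groups are C_0 ≅ Z^3.

Now H_k = ker ∂_k / im ∂_{k+1}, so:

  H_0: rank C_0 − rank ∂_1 = 3 − 0 = 3, and there is no ∂_1, so H_0 ≅ Z^3.

(K is a triangulation of a set of 3 points.)

H_0 ≅ Z^3.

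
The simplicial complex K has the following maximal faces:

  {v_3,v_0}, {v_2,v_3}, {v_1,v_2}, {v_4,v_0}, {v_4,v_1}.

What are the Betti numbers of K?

K has 5 vertices, 5 edges.
rank ∂_0 = 0, rank ∂_1 = 4 ⇒ b_0 = 5 − 0 − 4 = 1; all invariant factors of ∂_1 are 1 so no torsion. So H_0 = Z.
rank ∂_1 = 4, rank ∂_2 = 0 ⇒ b_1 = 5 − 4 − 0 = 1. So H_1 = Z.

b_0 = 1, b_1 = 1.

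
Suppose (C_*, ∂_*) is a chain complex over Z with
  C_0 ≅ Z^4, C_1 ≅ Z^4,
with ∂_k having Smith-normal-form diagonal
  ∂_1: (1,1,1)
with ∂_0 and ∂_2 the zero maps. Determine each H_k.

H_0: b_0 = 4 − 0 − 3 = 1; torsion from ∂_1 factors > 1: none. So H_0 ≅ Z.
H_1: b_1 = 4 − 3 − 0 = 1; torsion from ∂_2 factors > 1: none. So H_1 ≅ Z.

H_0 ≅ Z,  H_1 ≅ Z.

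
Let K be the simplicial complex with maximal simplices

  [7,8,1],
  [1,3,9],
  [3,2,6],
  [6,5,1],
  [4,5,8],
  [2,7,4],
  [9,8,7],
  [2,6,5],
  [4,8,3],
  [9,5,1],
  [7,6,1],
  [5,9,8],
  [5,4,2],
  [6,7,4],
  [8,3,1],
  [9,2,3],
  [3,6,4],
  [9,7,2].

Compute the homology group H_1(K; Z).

H_1 = Z × Z/2.

Take the total order 1 < 2 < 3 < 4 < 5 < 6 < 7 < 8 < 9 on the vertex set. Then K (dimension 2) consists of the simplices:

  0-simplices (9): [1], [2], [3], [4], [5], [6], [7], [8], [9]
  1-simplices (27): (27 of them)
  2-simplices (18): [1,3,8], [1,3,9], [1,5,6], [1,5,9], [1,6,7], [1,7,8], [2,3,6], [2,3,9], [2,4,5], [2,4,7], [2,5,6], [2,7,9], [3,4,6], [3,4,8], [4,5,8], [4,6,7], [5,8,9], [7,8,9]

giving chain groups C_0 ≅ Z^9, C_1 ≅ Z^27, C_2 ≅ Z^18.

The boundary map ∂_1: C_1 → C_0 maps an edge to its endpoints' difference, ∂[p,q] = q − p.
As a 9×27 matrix over Z this has rank 8, with invariant factors (1,1,1,1,1,1,1,1).

Boundary ∂_2: C_2 → C_1 sends each 2-simplex [p,q,r] to [q,r] − [p,r] + [p,q]. For instance
  ∂[4,6,7] = [6,7] − [4,7] + [4,6],
  ∂[1,5,6] = [5,6] − [1,6] + [1,5].
The resulting 27×18 matrix has rank 18, and its Smith normal form has invariant factors (1,1,1,1,1,1,1,1,1,1,1,1,1,1,1,1,1,2).

Reading off H_k = ker ∂_k / im ∂_{k+1}:

  H_1: rank ker ∂_1 − rank ∂_2 = (27 − 8) − 18 = 1, and ∂_2 has invariant factor 2 > 1, so H_1 = Z × Z/2.

(K is a triangulation of the Klein bottle.)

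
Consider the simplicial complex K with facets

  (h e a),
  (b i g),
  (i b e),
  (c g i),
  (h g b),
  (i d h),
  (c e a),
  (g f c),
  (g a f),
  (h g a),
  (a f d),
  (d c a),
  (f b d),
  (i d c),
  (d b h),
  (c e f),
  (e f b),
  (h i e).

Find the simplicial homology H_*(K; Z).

K has 9 vertices, 27 edges, 18 triangles.
rank ∂_0 = 0, rank ∂_1 = 8 ⇒ b_0 = 9 − 0 − 8 = 1; all invariant factors of ∂_1 are 1 so no torsion. So H_0 = Z.
rank ∂_1 = 8, rank ∂_2 = 18 ⇒ b_1 = 27 − 8 − 18 = 1; ∂_2 has invariant factor(s) [2] giving torsion. So H_1 = Z ⊕ Z/2Z.
rank ∂_2 = 18, rank ∂_3 = 0 ⇒ b_2 = 18 − 18 − 0 = 0. So H_2 = 0.

H_0 ≅ Z,  H_1 ≅ Z ⊕ Z/2Z,  H_2 = 0.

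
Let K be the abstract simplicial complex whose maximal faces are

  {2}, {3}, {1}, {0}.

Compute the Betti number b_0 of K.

Fix the vertex order 0 < 1 < 2 < 3 and write every simplex with vertices in increasing order. Then dim K = 0 and the simplices of K are:

  0-simplices (4): [0], [1], [2], [3]

so the chain groups are C_0 ≅ Z^4.

Computing H_k = (kernel of ∂_k) / (image of ∂_{k+1}):

  H_0: rank C_0 − rank ∂_1 = 4 − 0 = 4, and there is no ∂_1, so H_0 = Z^4.

Hence the Betti numbers are b_0 = 4.

b_0 = 4.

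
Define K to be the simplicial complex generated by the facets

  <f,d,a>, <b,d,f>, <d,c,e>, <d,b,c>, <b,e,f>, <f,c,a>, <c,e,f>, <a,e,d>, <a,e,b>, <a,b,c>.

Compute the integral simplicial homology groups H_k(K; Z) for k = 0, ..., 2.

H_0 = Z,  H_1 = Z/2,  H_2 = 0.

Order the vertices as a < b < c < d < e < f. Listing each simplex with vertices in this order, K has dimension 2 with simplices:

  0-simplices (6): a, b, c, d, e, f
  1-simplices (15): ab, ac, ad, ae, af, bc, bd, be, bf, cd, ce, cf, de, df, ef
  2-simplices (10): abc, abe, acf, ade, adf, bcd, bdf, bef, cde, cef

giving chain groups C_0 ≅ Z^6, C_1 ≅ Z^15, C_2 ≅ Z^10.

Boundary ∂_1: C_1 → C_0 sends each edge [p,q] (with p < q) to q − p. For instance
  ∂bd = d − b.
The 6×15 boundary matrix has rank 5 and Smith normal form diag(1,1,1,1,1).

∂_2: C_2 → C_1 acts by ∂[p,q,r] = [q,r] − [p,r] + [p,q]. For instance
  ∂abc = bc − ac + ab,
  ∂cef = ef − cf + ce.
The 15×10 boundary matrix has rank 10 and Smith normal form diag(1,1,1,1,1,1,1,1,1,2).

Reading off H_k = ker ∂_k / im ∂_{k+1}:

  H_0: rank C_0 − rank ∂_1 = 6 − 5 = 1, and the invariant factors of ∂_1 are all 1, so H_0 ≅ Z.
  H_1: rank ker ∂_1 − rank ∂_2 = (15 − 5) − 10 = 0, and ∂_2 has invariant factor 2 > 1, so H_1 ≅ Z/2.
  H_2: rank ker ∂_2 − rank ∂_3 = (10 − 10) − 0 = 0, and there is no ∂_3, so H_2 ≅ 0.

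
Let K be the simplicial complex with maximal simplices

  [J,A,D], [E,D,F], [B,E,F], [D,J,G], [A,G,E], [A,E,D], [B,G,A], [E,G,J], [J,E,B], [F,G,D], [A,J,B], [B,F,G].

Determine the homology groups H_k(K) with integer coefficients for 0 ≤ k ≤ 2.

H_0 ≅ Z,  H_1 ≅ Z/2,  H_2 = 0.

Order the vertices as A < B < D < E < F < G < J. Listing each simplex with vertices in this order, K has dimension 2 with simplices:

  0-simplices (7): A, B, D, E, F, G, J
  1-simplices (18): AB, AD, AE, AG, AJ, BE, BF, BG, BJ, DE, DF, DG, DJ, EF, EG, EJ, FG, GJ
  2-simplices (12): ABG, ABJ, ADE, ADJ, AEG, BEF, BEJ, BFG, DEF, DFG, DGJ, EGJ

Hence C_0 ≅ Z^7, C_1 ≅ Z^18, C_2 ≅ Z^12.

∂_1: C_1 → C_0 maps an edge to its endpoints' difference, ∂[p,q] = q − p. For instance
  ∂GJ = J − G.
The 7×18 boundary matrix has rank 6 and Smith normal form diag(1,1,1,1,1,1).

Boundary ∂_2: C_2 → C_1 maps a triangle to the signed sum of its edges. For instance
  ∂ABJ = BJ − AJ + AB,
  ∂AEG = EG − AG + AE.
The 18×12 boundary matrix has rank 12 and Smith normal form diag(1,1,1,1,1,1,1,1,1,1,1,2).

Now H_k = ker ∂_k / im ∂_{k+1}, so:

  H_0: rank C_0 − rank ∂_1 = 7 − 6 = 1, and the invariant factors of ∂_1 are all 1, so H_0 = Z.
  H_1: rank ker ∂_1 − rank ∂_2 = (18 − 6) − 12 = 0, and ∂_2 has invariant factor 2 > 1, so H_1 = Z/2.
  H_2: rank ker ∂_2 − rank ∂_3 = (12 − 12) − 0 = 0, and there is no ∂_3, so H_2 = 0.

As a check, the Euler characteristic is 7 − 18 + 12 = 1, which agrees with 1 − 0 + 0 = 1.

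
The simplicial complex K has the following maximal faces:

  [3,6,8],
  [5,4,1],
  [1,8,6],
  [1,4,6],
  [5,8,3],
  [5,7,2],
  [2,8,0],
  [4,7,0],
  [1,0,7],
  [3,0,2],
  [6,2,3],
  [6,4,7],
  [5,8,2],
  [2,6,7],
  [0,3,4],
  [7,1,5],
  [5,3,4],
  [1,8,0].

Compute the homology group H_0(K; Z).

H_0 = Z.

Take the total order 0 < 1 < 2 < 3 < 4 < 5 < 6 < 7 < 8 on the vertex set. Then K (dimension 2) consists of the simplices:

  0-simplices (9): [0], [1], [2], [3], [4], [5], [6], [7], [8]
  1-simplices (27): (27 of them)
  2-simplices (18): [0,1,7], [0,1,8], [0,2,3], [0,2,8], [0,3,4], [0,4,7], [1,4,5], [1,4,6], [1,5,7], [1,6,8], [2,3,6], [2,5,7], [2,5,8], [2,6,7], [3,4,5], [3,5,8], [3,6,8], [4,6,7]

giving chain groups C_0 ≅ Z^9, C_1 ≅ Z^27, C_2 ≅ Z^18.

The boundary map ∂_1: C_1 → C_0 is given by ∂[p,q] = [q] − [p]. For instance
  ∂[2,5] = [5] − [2].
This gives a 9×27 integer matrix of rank 8; reducing to Smith normal form yields diagonal entries (1,1,1,1,1,1,1,1).

Boundary ∂_2: C_2 → C_1 acts by ∂[p,q,r] = [q,r] − [p,r] + [p,q]. For instance
  ∂[0,2,8] = [2,8] − [0,8] + [0,2],
  ∂[3,5,8] = [5,8] − [3,8] + [3,5].
As a 27×18 matrix over Z this has rank 18, with invariant factors (1,1,1,1,1,1,1,1,1,1,1,1,1,1,1,1,1,2).

From H_k ≅ ker(∂_k) / im(∂_{k+1}) we obtain:

  H_0: rank C_0 − rank ∂_1 = 9 − 8 = 1, and the invariant factors of ∂_1 are all 1, so H_0 = Z.

(K is a triangulation of the Klein bottle.)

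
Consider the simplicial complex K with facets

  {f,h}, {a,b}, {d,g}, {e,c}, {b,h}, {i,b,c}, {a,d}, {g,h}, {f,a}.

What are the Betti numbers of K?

Take the total order a < b < c < d < e < f < g < h < i on the vertex set. Then K (dimension 2) consists of the simplices:

  0-simplices (9): a, b, c, d, e, f, g, h, i
  1-simplices (11): ab, ad, af, bc, bh, bi, ce, ci, dg, fh, gh
  2-simplices (1): bci

giving chain groups C_0 ≅ Z^9, C_1 ≅ Z^11, C_2 ≅ Z^1.

The boundary map ∂_1: C_1 → C_0 is given by ∂[p,q] = [q] − [p].
This gives a 9×11 integer matrix of rank 8; reducing to Smith normal form yields diagonal entries (1,1,1,1,1,1,1,1).

Boundary ∂_2: C_2 → C_1 maps a triangle to the signed sum of its edges. For instance
  ∂bci = ci − bi + bc.
As a 11×1 matrix over Z this has rank 1, with invariant factors (1).

Reading off H_k = ker ∂_k / im ∂_{k+1}:

  H_0: rank C_0 − rank ∂_1 = 9 − 8 = 1, and the invariant factors of ∂_1 are all 1, so H_0 ≅ Z.
  H_1: rank ker ∂_1 − rank ∂_2 = (11 − 8) − 1 = 2, and the invariant factors of ∂_2 are all 1, so H_1 ≅ Z^2.
  H_2: rank ker ∂_2 − rank ∂_3 = (1 − 1) − 0 = 0, and there is no ∂_3, so H_2 ≅ 0.

As a check, the Euler characteristic is 9 − 11 + 1 = -1, which agrees with 1 − 2 + 0 = -1.

Hence the Betti numbers are b_0 = 1, b_1 = 2, b_2 = 0.

b_0 = 1, b_1 = 2, b_2 = 0.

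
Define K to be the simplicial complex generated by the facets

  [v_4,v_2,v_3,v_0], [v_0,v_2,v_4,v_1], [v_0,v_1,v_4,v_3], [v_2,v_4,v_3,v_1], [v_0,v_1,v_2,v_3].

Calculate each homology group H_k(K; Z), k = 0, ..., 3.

H_0 = Z,  H_1 = 0,  H_2 = 0,  H_3 = Z.

Take the total order v_0 < v_1 < v_2 < v_3 < v_4 on the vertex set. Then K (dimension 3) consists of the simplices:

  0-simplices (5): [v_0], [v_1], [v_2], [v_3], [v_4]
  1-simplices (10): [v_0,v_1], [v_0,v_2], [v_0,v_3], [v_0,v_4], [v_1,v_2], [v_1,v_3], [v_1,v_4], [v_2,v_3], [v_2,v_4], [v_3,v_4]
  2-simplices (10): [v_0,v_1,v_2], [v_0,v_1,v_3], [v_0,v_1,v_4], [v_0,v_2,v_3], [v_0,v_2,v_4], [v_0,v_3,v_4], [v_1,v_2,v_3], [v_1,v_2,v_4], [v_1,v_3,v_4], [v_2,v_3,v_4]
  3-simplices (5): [v_0,v_1,v_2,v_3], [v_0,v_1,v_2,v_4], [v_0,v_1,v_3,v_4], [v_0,v_2,v_3,v_4], [v_1,v_2,v_3,v_4]

so the chain groups are C_0 ≅ Z^5, C_1 ≅ Z^10, C_2 ≅ Z^10, C_3 ≅ Z^5.

The boundary map ∂_1: C_1 → C_0 is given by ∂[p,q] = [q] − [p].
As a 5×10 matrix over Z this has rank 4, with invariant factors (1,1,1,1).

Boundary ∂_2: C_2 → C_1 acts by ∂[p,q,r] = [q,r] − [p,r] + [p,q]. For instance
  ∂[v_0,v_3,v_4] = [v_3,v_4] − [v_0,v_4] + [v_0,v_3],
  ∂[v_1,v_2,v_3] = [v_2,v_3] − [v_1,v_3] + [v_1,v_2].
As a 10×10 matrix over Z this has rank 6, with invariant factors (1,1,1,1,1,1).

The boundary map ∂_3: C_3 → C_2 sends each 3-simplex σ to the alternating sum Σ_i (−1)^i (σ with its i-th vertex removed). For instance
  ∂[v_1,v_2,v_3,v_4] = [v_2,v_3,v_4] − [v_1,v_3,v_4] + [v_1,v_2,v_4] − [v_1,v_2,v_3],
  ∂[v_0,v_1,v_2,v_3] = [v_1,v_2,v_3] − [v_0,v_2,v_3] + [v_0,v_1,v_3] − [v_0,v_1,v_2].
The resulting 10×5 matrix has rank 4, and its Smith normal form has invariant factors (1,1,1,1).

Reading off H_k = ker ∂_k / im ∂_{k+1}:

  H_0: rank C_0 − rank ∂_1 = 5 − 4 = 1, and the invariant factors of ∂_1 are all 1, so H_0 = Z.
  H_1: rank ker ∂_1 − rank ∂_2 = (10 − 4) − 6 = 0, and the invariant factors of ∂_2 are all 1, so H_1 = 0.
  H_2: rank ker ∂_2 − rank ∂_3 = (10 − 6) − 4 = 0, and the invariant factors of ∂_3 are all 1, so H_2 = 0.
  H_3: rank ker ∂_3 − rank ∂_4 = (5 − 4) − 0 = 1, and there is no ∂_4, so H_3 = Z.

(K is a triangulation of the 3-sphere S^3.)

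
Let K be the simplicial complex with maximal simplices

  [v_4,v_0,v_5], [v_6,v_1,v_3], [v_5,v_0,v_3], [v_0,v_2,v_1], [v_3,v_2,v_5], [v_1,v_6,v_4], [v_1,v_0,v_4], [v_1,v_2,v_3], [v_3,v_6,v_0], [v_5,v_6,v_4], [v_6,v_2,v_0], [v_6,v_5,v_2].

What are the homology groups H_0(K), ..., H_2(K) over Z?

K has 7 vertices, 18 edges, 12 triangles.
rank ∂_0 = 0, rank ∂_1 = 6 ⇒ b_0 = 7 − 0 − 6 = 1; all invariant factors of ∂_1 are 1 so no torsion. So H_0 ≅ Z.
rank ∂_1 = 6, rank ∂_2 = 12 ⇒ b_1 = 18 − 6 − 12 = 0; ∂_2 has invariant factor(s) [2] giving torsion. So H_1 ≅ Z/2.
rank ∂_2 = 12, rank ∂_3 = 0 ⇒ b_2 = 12 − 12 − 0 = 0. So H_2 ≅ 0.

H_0 ≅ Z,  H_1 ≅ Z/2,  H_2 = 0.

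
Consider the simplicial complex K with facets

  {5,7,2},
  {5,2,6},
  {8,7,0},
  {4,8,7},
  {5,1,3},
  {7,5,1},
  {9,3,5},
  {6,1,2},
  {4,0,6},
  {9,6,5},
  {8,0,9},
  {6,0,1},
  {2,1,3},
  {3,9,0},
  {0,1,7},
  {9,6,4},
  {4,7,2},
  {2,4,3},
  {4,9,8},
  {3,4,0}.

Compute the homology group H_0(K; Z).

H_0 ≅ Z.

Take the total order 0 < 1 < 2 < 3 < 4 < 5 < 6 < 7 < 8 < 9 on the vertex set. Then K (dimension 2) consists of the simplices:

  0-simplices (10): [0], [1], [2], [3], [4], [5], [6], [7], [8], [9]
  1-simplices (30): (30 of them)
  2-simplices (20): (20 of them)

giving chain groups C_0 ≅ Z^10, C_1 ≅ Z^30, C_2 ≅ Z^20.

Boundary ∂_1: C_1 → C_0 sends each edge [p,q] (with p < q) to q − p. For instance
  ∂[2,4] = [4] − [2].
The resulting 10×30 matrix has rank 9, and its Smith normal form has invariant factors (1,1,1,1,1,1,1,1,1).

The boundary map ∂_2: C_2 → C_1 acts by ∂[p,q,r] = [q,r] − [p,r] + [p,q]. For instance
  ∂[4,8,9] = [8,9] − [4,9] + [4,8],
  ∂[4,7,8] = [7,8] − [4,8] + [4,7].
This gives a 30×20 integer matrix of rank 20; reducing to Smith normal form yields diagonal entries (1,1,1,1,1,1,1,1,1,1,1,1,1,1,1,1,1,1,1,2).

Reading off H_k = ker ∂_k / im ∂_{k+1}:

  H_0: rank C_0 − rank ∂_1 = 10 − 9 = 1, and the invariant factors of ∂_1 are all 1, so H_0 = Z.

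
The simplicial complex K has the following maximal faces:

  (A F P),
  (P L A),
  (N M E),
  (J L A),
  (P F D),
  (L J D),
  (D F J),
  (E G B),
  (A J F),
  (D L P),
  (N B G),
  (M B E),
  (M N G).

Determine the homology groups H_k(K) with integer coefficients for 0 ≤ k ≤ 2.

We work with the vertex ordering A < B < D < E < F < G < J < L < M < N < P. The simplices of K, each written with vertices in increasing order, are:

  0-simplices (11): A, B, D, E, F, G, J, L, M, N, P
  1-simplices (22): AF, AJ, AL, AP, BE, BG, BM, BN, DF, DJ, DL, DP, EG, EM, EN, FJ, FP, GM, GN, JL, LP, MN
  2-simplices (13): AFJ, AFP, AJL, ALP, BEG, BEM, BGN, DFJ, DFP, DJL, DLP, EMN, GMN

so the chain groups are C_0 ≅ Z^11, C_1 ≅ Z^22, C_2 ≅ Z^13.

∂_1: C_1 → C_0 is given by ∂[p,q] = [q] − [p].
The 11×22 boundary matrix has rank 9 and Smith normal form diag(1,1,1,1,1,1,1,1,1).

The boundary map ∂_2: C_2 → C_1 acts by ∂[p,q,r] = [q,r] − [p,r] + [p,q]. For instance
  ∂GMN = MN − GN + GM,
  ∂DLP = LP − DP + DL.
This gives a 22×13 integer matrix of rank 12; reducing to Smith normal form yields diagonal entries (1,1,1,1,1,1,1,1,1,1,1,1).

Reading off H_k = ker ∂_k / im ∂_{k+1}:

  H_0: rank C_0 − rank ∂_1 = 11 − 9 = 2, and the invariant factors of ∂_1 are all 1, so H_0 ≅ Z^2.
  H_1: rank ker ∂_1 − rank ∂_2 = (22 − 9) − 12 = 1, and the invariant factors of ∂_2 are all 1, so H_1 ≅ Z.
  H_2: rank ker ∂_2 − rank ∂_3 = (13 − 12) − 0 = 1, and there is no ∂_3, so H_2 ≅ Z.

H_0 ≅ Z^2,  H_1 ≅ Z,  H_2 ≅ Z.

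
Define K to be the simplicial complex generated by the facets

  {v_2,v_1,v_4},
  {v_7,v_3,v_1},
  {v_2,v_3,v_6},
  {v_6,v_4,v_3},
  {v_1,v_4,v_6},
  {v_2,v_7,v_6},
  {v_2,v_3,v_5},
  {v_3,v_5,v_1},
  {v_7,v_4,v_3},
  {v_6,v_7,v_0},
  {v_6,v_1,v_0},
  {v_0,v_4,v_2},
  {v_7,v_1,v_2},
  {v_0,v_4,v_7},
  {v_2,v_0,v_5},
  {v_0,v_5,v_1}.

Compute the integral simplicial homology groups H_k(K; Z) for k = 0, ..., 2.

H_0 = Z,  H_1 = Z^2,  H_2 = Z.

We work with the vertex ordering v_0 < v_1 < v_2 < v_3 < v_4 < v_5 < v_6 < v_7. The simplices of K, each written with vertices in increasing order, are:

  0-simplices (8): [v_0], [v_1], [v_2], [v_3], [v_4], [v_5], [v_6], [v_7]
  1-simplices (24): (24 of them)
  2-simplices (16): (16 of them)

Hence C_0 ≅ Z^8, C_1 ≅ Z^24, C_2 ≅ Z^16.

∂_1: C_1 → C_0 maps an edge to its endpoints' difference, ∂[p,q] = q − p.
The resulting 8×24 matrix has rank 7, and its Smith normal form has invariant factors (1,1,1,1,1,1,1).

Boundary ∂_2: C_2 → C_1 acts by ∂[p,q,r] = [q,r] − [p,r] + [p,q]. For instance
  ∂[v_1,v_2,v_7] = [v_2,v_7] − [v_1,v_7] + [v_1,v_2],
  ∂[v_1,v_2,v_4] = [v_2,v_4] − [v_1,v_4] + [v_1,v_2].
As a 24×16 matrix over Z this has rank 15, with invariant factors (1,1,1,1,1,1,1,1,1,1,1,1,1,1,1).

From H_k ≅ ker(∂_k) / im(∂_{k+1}) we obtain:

  H_0: rank C_0 − rank ∂_1 = 8 − 7 = 1, and the invariant factors of ∂_1 are all 1, so H_0 ≅ Z.
  H_1: rank ker ∂_1 − rank ∂_2 = (24 − 7) − 15 = 2, and the invariant factors of ∂_2 are all 1, so H_1 ≅ Z^2.
  H_2: rank ker ∂_2 − rank ∂_3 = (16 − 15) − 0 = 1, and there is no ∂_3, so H_2 ≅ Z.

As a check, the Euler characteristic is 8 − 24 + 16 = 0, which agrees with 1 − 2 + 1 = 0.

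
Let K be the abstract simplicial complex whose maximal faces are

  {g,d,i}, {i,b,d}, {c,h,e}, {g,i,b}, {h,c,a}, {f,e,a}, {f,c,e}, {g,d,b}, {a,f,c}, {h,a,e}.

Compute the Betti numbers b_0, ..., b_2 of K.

K has 9 vertices, 15 edges, 10 triangles.
rank ∂_0 = 0, rank ∂_1 = 7 ⇒ b_0 = 9 − 0 − 7 = 2; all invariant factors of ∂_1 are 1 so no torsion. So H_0 ≅ Z^2.
rank ∂_1 = 7, rank ∂_2 = 8 ⇒ b_1 = 15 − 7 − 8 = 0; all invariant factors of ∂_2 are 1 so no torsion. So H_1 ≅ 0.
rank ∂_2 = 8, rank ∂_3 = 0 ⇒ b_2 = 10 − 8 − 0 = 2. So H_2 ≅ Z^2.

b_0 = 2, b_1 = 0, b_2 = 2.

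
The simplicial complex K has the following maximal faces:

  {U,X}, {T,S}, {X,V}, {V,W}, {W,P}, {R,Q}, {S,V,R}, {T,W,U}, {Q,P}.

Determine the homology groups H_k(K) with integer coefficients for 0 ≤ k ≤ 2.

H_0 ≅ Z,  H_1 ≅ Z^3,  H_2 = 0.

K has 9 vertices, 13 edges, 2 triangles.
rank ∂_0 = 0, rank ∂_1 = 8 ⇒ b_0 = 9 − 0 − 8 = 1; all invariant factors of ∂_1 are 1 so no torsion. So H_0 = Z.
rank ∂_1 = 8, rank ∂_2 = 2 ⇒ b_1 = 13 − 8 − 2 = 3; all invariant factors of ∂_2 are 1 so no torsion. So H_1 = Z^3.
rank ∂_2 = 2, rank ∂_3 = 0 ⇒ b_2 = 2 − 2 − 0 = 0. So H_2 = 0.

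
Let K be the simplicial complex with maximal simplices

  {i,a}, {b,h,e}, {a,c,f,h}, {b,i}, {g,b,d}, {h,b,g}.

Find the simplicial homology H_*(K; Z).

H_0 = Z,  H_1 = Z,  H_2 = 0,  H_3 = 0.

Take the total order a < b < c < d < e < f < g < h < i on the vertex set. Then K (dimension 3) consists of the simplices:

  0-simplices (9): a, b, c, d, e, f, g, h, i
  1-simplices (15): ac, af, ah, ai, bd, be, bg, bh, bi, cf, ch, dg, eh, fh, gh
  2-simplices (7): acf, ach, afh, bdg, beh, bgh, cfh
  3-simplices (1): acfh

so the chain groups are C_0 ≅ Z^9, C_1 ≅ Z^15, C_2 ≅ Z^7, C_3 ≅ Z^1.

Boundary ∂_1: C_1 → C_0 is given by ∂[p,q] = [q] − [p]. For instance
  ∂bi = i − b.
The 9×15 boundary matrix has rank 8 and Smith normal form diag(1,1,1,1,1,1,1,1).

The boundary map ∂_2: C_2 → C_1 sends each 2-simplex [p,q,r] to [q,r] − [p,r] + [p,q]. For instance
  ∂bgh = gh − bh + bg,
  ∂cfh = fh − ch + cf.
As a 15×7 matrix over Z this has rank 6, with invariant factors (1,1,1,1,1,1).

Boundary ∂_3: C_3 → C_2 sends each 3-simplex σ to the alternating sum Σ_i (−1)^i (σ with its i-th vertex removed). For instance
  ∂acfh = cfh − afh + ach − acf.
This gives a 7×1 integer matrix of rank 1; reducing to Smith normal form yields diagonal entries (1).

Computing H_k = (kernel of ∂_k) / (image of ∂_{k+1}):

  H_0: rank C_0 − rank ∂_1 = 9 − 8 = 1, and the invariant factors of ∂_1 are all 1, so H_0 = Z.
  H_1: rank ker ∂_1 − rank ∂_2 = (15 − 8) − 6 = 1, and the invariant factors of ∂_2 are all 1, so H_1 = Z.
  H_2: rank ker ∂_2 − rank ∂_3 = (7 − 6) − 1 = 0, and the invariant factors of ∂_3 are all 1, so H_2 = 0.
  H_3: rank ker ∂_3 − rank ∂_4 = (1 − 1) − 0 = 0, and there is no ∂_4, so H_3 = 0.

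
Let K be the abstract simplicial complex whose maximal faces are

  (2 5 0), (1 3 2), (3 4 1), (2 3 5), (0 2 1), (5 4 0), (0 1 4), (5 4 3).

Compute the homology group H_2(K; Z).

H_2 = Z.

Take the total order 0 < 1 < 2 < 3 < 4 < 5 on the vertex set. Then K (dimension 2) consists of the simplices:

  0-simplices (6): [0], [1], [2], [3], [4], [5]
  1-simplices (12): [0,1], [0,2], [0,4], [0,5], [1,2], [1,3], [1,4], [2,3], [2,5], [3,4], [3,5], [4,5]
  2-simplices (8): [0,1,2], [0,1,4], [0,2,5], [0,4,5], [1,2,3], [1,3,4], [2,3,5], [3,4,5]

Hence C_0 ≅ Z^6, C_1 ≅ Z^12, C_2 ≅ Z^8.

Boundary ∂_1: C_1 → C_0 sends each edge [p,q] (with p < q) to q − p. For instance
  ∂[1,2] = [2] − [1].
This gives a 6×12 integer matrix of rank 5; reducing to Smith normal form yields diagonal entries (1,1,1,1,1).

The boundary map ∂_2: C_2 → C_1 acts by ∂[p,q,r] = [q,r] − [p,r] + [p,q]. For instance
  ∂[0,1,4] = [1,4] − [0,4] + [0,1],
  ∂[2,3,5] = [3,5] − [2,5] + [2,3].
The 12×8 boundary matrix has rank 7 and Smith normal form diag(1,1,1,1,1,1,1).

From H_k ≅ ker(∂_k) / im(∂_{k+1}) we obtain:

  H_2: rank ker ∂_2 − rank ∂_3 = (8 − 7) − 0 = 1, and there is no ∂_3, so H_2 = Z.

(K is a triangulation of the 2-sphere S^2.)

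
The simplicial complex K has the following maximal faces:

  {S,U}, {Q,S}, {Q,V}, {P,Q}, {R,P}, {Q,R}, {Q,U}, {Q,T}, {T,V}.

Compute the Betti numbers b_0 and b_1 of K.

Order the vertices as P < Q < R < S < T < U < V. Listing each simplex with vertices in this order, K has dimension 1 with simplices:

  0-simplices (7): P, Q, R, S, T, U, V
  1-simplices (9): PQ, PR, QR, QS, QT, QU, QV, SU, TV

giving chain groups C_0 ≅ Z^7, C_1 ≅ Z^9.

Boundary ∂_1: C_1 → C_0 maps an edge to its endpoints' difference, ∂[p,q] = q − p.
The 7×9 boundary matrix has rank 6 and Smith normal form diag(1,1,1,1,1,1).

From H_k ≅ ker(∂_k) / im(∂_{k+1}) we obtain:

  H_0: rank C_0 − rank ∂_1 = 7 − 6 = 1, and the invariant factors of ∂_1 are all 1, so H_0 = Z.
  H_1: rank ker ∂_1 − rank ∂_2 = (9 − 6) − 0 = 3, and there is no ∂_2, so H_1 = Z^3.

Hence the Betti numbers are b_0 = 1, b_1 = 3.

b_0 = 1, b_1 = 3.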